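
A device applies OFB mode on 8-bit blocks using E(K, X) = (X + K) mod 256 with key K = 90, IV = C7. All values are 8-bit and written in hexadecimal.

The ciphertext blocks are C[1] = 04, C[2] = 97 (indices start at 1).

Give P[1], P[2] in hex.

P[1] = 53, P[2] = 70

OFB decryption: S_i = E(K, S_{i−1}) with S_{0} = IV; P_i = C_i ⊕ S_i.
P[1]: S = E(K, C7) = 57; 04 ⊕ 57 = 53.
P[2]: S = E(K, 57) = E7; 97 ⊕ E7 = 70.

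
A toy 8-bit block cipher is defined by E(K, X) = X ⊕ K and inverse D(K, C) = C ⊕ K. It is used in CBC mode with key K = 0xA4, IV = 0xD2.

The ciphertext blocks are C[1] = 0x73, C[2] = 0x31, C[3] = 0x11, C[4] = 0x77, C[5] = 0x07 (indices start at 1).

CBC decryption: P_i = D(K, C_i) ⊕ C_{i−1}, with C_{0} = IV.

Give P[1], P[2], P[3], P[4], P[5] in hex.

P[1] = 0x05, P[2] = 0xE6, P[3] = 0x84, P[4] = 0xC2, P[5] = 0xD4

P[1]: D(K, 0x73) = 0xD7; 0xD7 ⊕ 0xD2 = 0x05.
P[2]: D(K, 0x31) = 0x95; 0x95 ⊕ 0x73 = 0xE6.
P[3]: D(K, 0x11) = 0xB5; 0xB5 ⊕ 0x31 = 0x84.
P[4]: D(K, 0x77) = 0xD3; 0xD3 ⊕ 0x11 = 0xC2.
P[5]: D(K, 0x07) = 0xA3; 0xA3 ⊕ 0x77 = 0xD4.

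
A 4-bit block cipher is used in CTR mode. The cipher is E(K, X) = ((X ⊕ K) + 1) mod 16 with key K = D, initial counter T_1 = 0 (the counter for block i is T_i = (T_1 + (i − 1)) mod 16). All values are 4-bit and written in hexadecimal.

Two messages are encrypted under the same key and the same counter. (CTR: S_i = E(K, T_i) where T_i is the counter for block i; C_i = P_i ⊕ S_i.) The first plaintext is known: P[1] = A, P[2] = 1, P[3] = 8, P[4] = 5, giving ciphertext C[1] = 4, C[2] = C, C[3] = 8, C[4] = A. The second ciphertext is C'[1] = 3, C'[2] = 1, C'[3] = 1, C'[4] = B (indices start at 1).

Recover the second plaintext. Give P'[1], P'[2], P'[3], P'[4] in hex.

In CTR with a reused counter, both messages share the same keystream S_i, so C_i ⊕ C'_i = P_i ⊕ P'_i and thus P'_i = P_i ⊕ C_i ⊕ C'_i.
P'[1]: A ⊕ 4 ⊕ 3 = D.
P'[2]: 1 ⊕ C ⊕ 1 = C.
P'[3]: 8 ⊕ 8 ⊕ 1 = 1.
P'[4]: 5 ⊕ A ⊕ B = 4.

P'[1] = D, P'[2] = C, P'[3] = 1, P'[4] = 4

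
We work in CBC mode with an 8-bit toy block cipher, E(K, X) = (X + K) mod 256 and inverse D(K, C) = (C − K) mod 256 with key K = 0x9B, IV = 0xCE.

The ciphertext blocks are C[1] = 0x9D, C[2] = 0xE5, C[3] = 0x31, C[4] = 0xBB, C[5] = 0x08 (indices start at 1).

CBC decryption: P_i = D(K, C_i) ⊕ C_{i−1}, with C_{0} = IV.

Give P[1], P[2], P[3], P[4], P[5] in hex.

P[1]: D(K, 0x9D) = 0x02; 0x02 ⊕ 0xCE = 0xCC.
P[2]: D(K, 0xE5) = 0x4A; 0x4A ⊕ 0x9D = 0xD7.
P[3]: D(K, 0x31) = 0x96; 0x96 ⊕ 0xE5 = 0x73.
P[4]: D(K, 0xBB) = 0x20; 0x20 ⊕ 0x31 = 0x11.
P[5]: D(K, 0x08) = 0x6D; 0x6D ⊕ 0xBB = 0xD6.

P[1] = 0xCC, P[2] = 0xD7, P[3] = 0x73, P[4] = 0x11, P[5] = 0xD6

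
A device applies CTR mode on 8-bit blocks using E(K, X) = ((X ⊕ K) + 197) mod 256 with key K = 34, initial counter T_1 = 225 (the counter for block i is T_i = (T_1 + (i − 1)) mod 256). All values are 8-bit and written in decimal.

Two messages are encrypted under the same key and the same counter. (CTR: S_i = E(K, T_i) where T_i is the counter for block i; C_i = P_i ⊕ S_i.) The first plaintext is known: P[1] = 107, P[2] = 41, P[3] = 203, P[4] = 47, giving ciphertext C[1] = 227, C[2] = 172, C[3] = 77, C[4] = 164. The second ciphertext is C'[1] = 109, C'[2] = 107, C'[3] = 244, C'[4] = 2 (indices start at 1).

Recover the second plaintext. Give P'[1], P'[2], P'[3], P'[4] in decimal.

In CTR with a reused counter, both messages share the same keystream S_i, so C_i ⊕ C'_i = P_i ⊕ P'_i and thus P'_i = P_i ⊕ C_i ⊕ C'_i.
P'[1]: 107 ⊕ 227 ⊕ 109 = 229.
P'[2]: 41 ⊕ 172 ⊕ 107 = 238.
P'[3]: 203 ⊕ 77 ⊕ 244 = 114.
P'[4]: 47 ⊕ 164 ⊕ 2 = 137.

P'[1] = 229, P'[2] = 238, P'[3] = 114, P'[4] = 137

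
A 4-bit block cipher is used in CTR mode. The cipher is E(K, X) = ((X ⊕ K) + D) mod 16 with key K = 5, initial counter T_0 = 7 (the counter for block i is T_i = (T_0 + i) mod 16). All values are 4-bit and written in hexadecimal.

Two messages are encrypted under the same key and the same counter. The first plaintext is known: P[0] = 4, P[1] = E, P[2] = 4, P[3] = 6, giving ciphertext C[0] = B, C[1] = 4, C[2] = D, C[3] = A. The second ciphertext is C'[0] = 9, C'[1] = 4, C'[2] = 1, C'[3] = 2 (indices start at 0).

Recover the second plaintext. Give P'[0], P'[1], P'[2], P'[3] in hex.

In CTR with a reused counter, both messages share the same keystream S_i, so C_i ⊕ C'_i = P_i ⊕ P'_i and thus P'_i = P_i ⊕ C_i ⊕ C'_i.
P'[0]: 4 ⊕ B ⊕ 9 = 6.
P'[1]: E ⊕ 4 ⊕ 4 = E.
P'[2]: 4 ⊕ D ⊕ 1 = 8.
P'[3]: 6 ⊕ A ⊕ 2 = E.

P'[0] = 6, P'[1] = E, P'[2] = 8, P'[3] = E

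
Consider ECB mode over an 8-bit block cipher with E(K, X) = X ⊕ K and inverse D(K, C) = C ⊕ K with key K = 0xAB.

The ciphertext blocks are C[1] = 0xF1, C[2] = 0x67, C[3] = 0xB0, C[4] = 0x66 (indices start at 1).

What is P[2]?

ECB decryption: P_i = D(K, C_i).
P[2]: D(K, 0x67) = 0xCC.

P[2] = 0xCC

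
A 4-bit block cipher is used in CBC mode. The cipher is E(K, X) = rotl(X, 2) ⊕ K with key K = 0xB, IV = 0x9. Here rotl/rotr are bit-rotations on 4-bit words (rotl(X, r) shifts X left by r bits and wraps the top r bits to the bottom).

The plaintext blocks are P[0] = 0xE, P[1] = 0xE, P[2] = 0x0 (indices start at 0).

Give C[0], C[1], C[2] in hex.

CBC encryption: C_i = E(K, P_i ⊕ C_{i−1}), with C_{−1} = IV.
C[0]: P[0] ⊕ 0x9 = 0x7; E(K, 0x7) = 0x6.
C[1]: P[1] ⊕ 0x6 = 0x8; E(K, 0x8) = 0x9.
C[2]: P[2] ⊕ 0x9 = 0x9; E(K, 0x9) = 0xD.

C[0] = 0x6, C[1] = 0x9, C[2] = 0xD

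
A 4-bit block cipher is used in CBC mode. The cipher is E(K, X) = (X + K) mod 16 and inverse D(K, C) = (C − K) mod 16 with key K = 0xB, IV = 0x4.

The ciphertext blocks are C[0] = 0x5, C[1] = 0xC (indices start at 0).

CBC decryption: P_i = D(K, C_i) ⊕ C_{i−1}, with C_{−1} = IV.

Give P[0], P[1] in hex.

P[0] = 0xE, P[1] = 0x4

P[0]: D(K, 0x5) = 0xA; 0xA ⊕ 0x4 = 0xE.
P[1]: D(K, 0xC) = 0x1; 0x1 ⊕ 0x5 = 0x4.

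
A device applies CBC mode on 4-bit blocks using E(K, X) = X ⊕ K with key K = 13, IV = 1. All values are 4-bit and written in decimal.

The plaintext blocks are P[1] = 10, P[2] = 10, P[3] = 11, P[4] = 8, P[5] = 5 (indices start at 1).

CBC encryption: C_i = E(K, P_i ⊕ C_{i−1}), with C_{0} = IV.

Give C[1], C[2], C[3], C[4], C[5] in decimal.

C[1] = 6, C[2] = 1, C[3] = 7, C[4] = 2, C[5] = 10

C[1]: P[1] ⊕ 1 = 11; E(K, 11) = 6.
C[2]: P[2] ⊕ 6 = 12; E(K, 12) = 1.
C[3]: P[3] ⊕ 1 = 10; E(K, 10) = 7.
C[4]: P[4] ⊕ 7 = 15; E(K, 15) = 2.
C[5]: P[5] ⊕ 2 = 7; E(K, 7) = 10.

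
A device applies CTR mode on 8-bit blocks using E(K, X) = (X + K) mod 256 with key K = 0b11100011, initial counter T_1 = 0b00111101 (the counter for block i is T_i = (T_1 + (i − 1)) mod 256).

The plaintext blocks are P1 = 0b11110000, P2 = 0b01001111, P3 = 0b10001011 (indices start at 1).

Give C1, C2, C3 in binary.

CTR encryption: S_i = E(K, T_i) where T_i is the counter for block i; C_i = P_i ⊕ S_i.
C1: T = 0b00111101, S = E(K, T) = 0b00100000; 0b11110000 ⊕ 0b00100000 = 0b11010000.
C2: T = 0b00111110, S = E(K, T) = 0b00100001; 0b01001111 ⊕ 0b00100001 = 0b01101110.
C3: T = 0b00111111, S = E(K, T) = 0b00100010; 0b10001011 ⊕ 0b00100010 = 0b10101001.

C1 = 0b11010000, C2 = 0b01101110, C3 = 0b10101001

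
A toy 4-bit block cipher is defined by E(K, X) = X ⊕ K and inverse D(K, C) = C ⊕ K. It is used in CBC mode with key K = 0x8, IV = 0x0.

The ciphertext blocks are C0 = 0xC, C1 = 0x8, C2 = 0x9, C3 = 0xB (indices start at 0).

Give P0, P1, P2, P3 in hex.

CBC decryption: P_i = D(K, C_i) ⊕ C_{i−1}, with C_{−1} = IV.
P0: D(K, 0xC) = 0x4; 0x4 ⊕ 0x0 = 0x4.
P1: D(K, 0x8) = 0x0; 0x0 ⊕ 0xC = 0xC.
P2: D(K, 0x9) = 0x1; 0x1 ⊕ 0x8 = 0x9.
P3: D(K, 0xB) = 0x3; 0x3 ⊕ 0x9 = 0xA.

P0 = 0x4, P1 = 0xC, P2 = 0x9, P3 = 0xA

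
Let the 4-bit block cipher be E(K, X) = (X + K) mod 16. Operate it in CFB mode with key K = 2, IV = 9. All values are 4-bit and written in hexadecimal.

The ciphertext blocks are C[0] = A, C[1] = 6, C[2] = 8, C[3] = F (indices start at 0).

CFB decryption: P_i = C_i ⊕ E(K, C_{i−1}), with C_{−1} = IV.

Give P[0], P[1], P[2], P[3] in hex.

P[0]: E(K, 9) = B; A ⊕ B = 1.
P[1]: E(K, A) = C; 6 ⊕ C = A.
P[2]: E(K, 6) = 8; 8 ⊕ 8 = 0.
P[3]: E(K, 8) = A; F ⊕ A = 5.

P[0] = 1, P[1] = A, P[2] = 0, P[3] = 5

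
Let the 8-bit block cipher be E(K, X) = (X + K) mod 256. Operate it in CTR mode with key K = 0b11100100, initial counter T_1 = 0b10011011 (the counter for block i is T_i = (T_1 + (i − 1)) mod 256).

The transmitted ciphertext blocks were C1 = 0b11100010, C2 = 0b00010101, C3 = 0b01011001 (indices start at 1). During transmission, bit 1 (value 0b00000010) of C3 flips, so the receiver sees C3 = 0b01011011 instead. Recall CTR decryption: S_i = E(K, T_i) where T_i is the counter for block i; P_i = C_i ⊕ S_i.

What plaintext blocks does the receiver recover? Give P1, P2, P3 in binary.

Only C3 changed, to 0b01011011. In CTR, a change in C_i flips the same bit in P_i only; the keystream is unaffected. Decrypting the received ciphertext:
P1: T = 0b10011011, S = E(K, T) = 0b01111111; 0b11100010 ⊕ 0b01111111 = 0b10011101.
P2: T = 0b10011100, S = E(K, T) = 0b10000000; 0b00010101 ⊕ 0b10000000 = 0b10010101.
P3: T = 0b10011101, S = E(K, T) = 0b10000001; 0b01011011 ⊕ 0b10000001 = 0b11011010.
Blocks that differ from the original plaintext: P3.

P1 = 0b10011101, P2 = 0b10010101, P3 = 0b11011010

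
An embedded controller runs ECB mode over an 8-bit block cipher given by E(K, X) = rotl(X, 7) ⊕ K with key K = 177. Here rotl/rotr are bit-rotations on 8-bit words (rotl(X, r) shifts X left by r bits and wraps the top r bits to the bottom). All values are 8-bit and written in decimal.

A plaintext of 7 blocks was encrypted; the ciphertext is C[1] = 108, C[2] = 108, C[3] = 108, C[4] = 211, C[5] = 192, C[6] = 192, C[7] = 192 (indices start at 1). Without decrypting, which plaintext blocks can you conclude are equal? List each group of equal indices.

P[1] = P[2] = P[3]; P[5] = P[6] = P[7]

ECB encrypts each block independently with the same key, so equal ciphertext blocks imply equal plaintext blocks.
C[1] = C[2] = C[3] = 108, so P[1] = P[2] = P[3].
C[5] = C[6] = C[7] = 192, so P[5] = P[6] = P[7].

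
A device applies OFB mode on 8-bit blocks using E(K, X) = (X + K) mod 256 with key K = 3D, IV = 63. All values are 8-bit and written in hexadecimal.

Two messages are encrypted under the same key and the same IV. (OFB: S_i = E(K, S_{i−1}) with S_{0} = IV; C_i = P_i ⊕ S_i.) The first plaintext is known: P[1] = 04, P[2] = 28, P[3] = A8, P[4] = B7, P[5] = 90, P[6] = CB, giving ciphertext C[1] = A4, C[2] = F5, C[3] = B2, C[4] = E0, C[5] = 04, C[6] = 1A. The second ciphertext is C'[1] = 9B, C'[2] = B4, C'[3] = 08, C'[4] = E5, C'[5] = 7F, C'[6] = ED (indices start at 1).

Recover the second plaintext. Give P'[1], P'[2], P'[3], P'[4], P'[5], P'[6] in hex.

P'[1] = 3B, P'[2] = 69, P'[3] = 12, P'[4] = B2, P'[5] = EB, P'[6] = 3C

In OFB with a reused IV, both messages share the same keystream S_i, so C_i ⊕ C'_i = P_i ⊕ P'_i and thus P'_i = P_i ⊕ C_i ⊕ C'_i.
P'[1]: 04 ⊕ A4 ⊕ 9B = 3B.
P'[2]: 28 ⊕ F5 ⊕ B4 = 69.
P'[3]: A8 ⊕ B2 ⊕ 08 = 12.
P'[4]: B7 ⊕ E0 ⊕ E5 = B2.
P'[5]: 90 ⊕ 04 ⊕ 7F = EB.
P'[6]: CB ⊕ 1A ⊕ ED = 3C.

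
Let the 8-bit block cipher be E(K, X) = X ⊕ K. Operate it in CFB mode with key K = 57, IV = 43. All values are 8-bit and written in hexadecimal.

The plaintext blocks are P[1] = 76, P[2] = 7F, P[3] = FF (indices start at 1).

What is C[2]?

C[2] = 4A

CFB encryption: C_i = P_i ⊕ E(K, C_{i−1}), with C_{0} = IV.
C[1]: E(K, 43) = 14; 76 ⊕ 14 = 62.
C[2]: E(K, 62) = 35; 7F ⊕ 35 = 4A.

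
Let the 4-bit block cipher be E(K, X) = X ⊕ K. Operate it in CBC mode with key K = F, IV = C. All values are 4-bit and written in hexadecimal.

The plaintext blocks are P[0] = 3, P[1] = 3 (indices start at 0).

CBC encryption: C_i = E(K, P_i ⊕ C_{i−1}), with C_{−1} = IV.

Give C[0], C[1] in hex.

C[0]: P[0] ⊕ C = F; E(K, F) = 0.
C[1]: P[1] ⊕ 0 = 3; E(K, 3) = C.

C[0] = 0, C[1] = C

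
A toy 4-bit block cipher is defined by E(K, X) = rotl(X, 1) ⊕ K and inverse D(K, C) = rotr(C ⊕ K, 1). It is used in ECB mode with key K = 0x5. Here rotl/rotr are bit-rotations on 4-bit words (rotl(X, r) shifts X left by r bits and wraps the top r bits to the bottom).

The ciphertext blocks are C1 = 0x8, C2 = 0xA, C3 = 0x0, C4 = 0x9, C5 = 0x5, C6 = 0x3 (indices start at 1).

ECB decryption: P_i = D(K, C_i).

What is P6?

P6: D(K, 0x3) = 0x3.

P6 = 0x3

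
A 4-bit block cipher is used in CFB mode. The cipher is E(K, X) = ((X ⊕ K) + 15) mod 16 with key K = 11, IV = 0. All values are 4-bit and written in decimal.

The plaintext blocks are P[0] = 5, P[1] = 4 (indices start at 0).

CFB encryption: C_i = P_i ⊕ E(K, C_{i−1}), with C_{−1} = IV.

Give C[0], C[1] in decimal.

C[0]: E(K, 0) = 10; 5 ⊕ 10 = 15.
C[1]: E(K, 15) = 3; 4 ⊕ 3 = 7.

C[0] = 15, C[1] = 7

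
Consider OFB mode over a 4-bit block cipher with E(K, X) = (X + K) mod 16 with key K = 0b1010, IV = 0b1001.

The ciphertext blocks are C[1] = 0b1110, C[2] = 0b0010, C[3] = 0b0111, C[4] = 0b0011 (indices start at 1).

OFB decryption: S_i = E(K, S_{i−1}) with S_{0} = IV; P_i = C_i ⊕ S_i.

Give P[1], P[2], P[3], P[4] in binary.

P[1] = 0b1101, P[2] = 0b1111, P[3] = 0b0000, P[4] = 0b0010

P[1]: S = E(K, 0b1001) = 0b0011; 0b1110 ⊕ 0b0011 = 0b1101.
P[2]: S = E(K, 0b0011) = 0b1101; 0b0010 ⊕ 0b1101 = 0b1111.
P[3]: S = E(K, 0b1101) = 0b0111; 0b0111 ⊕ 0b0111 = 0b0000.
P[4]: S = E(K, 0b0111) = 0b0001; 0b0011 ⊕ 0b0001 = 0b0010.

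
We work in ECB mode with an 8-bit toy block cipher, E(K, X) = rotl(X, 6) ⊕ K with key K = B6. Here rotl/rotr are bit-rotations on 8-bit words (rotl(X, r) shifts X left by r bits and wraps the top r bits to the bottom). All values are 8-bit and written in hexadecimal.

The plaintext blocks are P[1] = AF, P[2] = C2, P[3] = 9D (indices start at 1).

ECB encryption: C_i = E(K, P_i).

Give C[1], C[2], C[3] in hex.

C[1] = 5D, C[2] = 06, C[3] = D1

C[1]: E(K, AF) = 5D.
C[2]: E(K, C2) = 06.
C[3]: E(K, 9D) = D1.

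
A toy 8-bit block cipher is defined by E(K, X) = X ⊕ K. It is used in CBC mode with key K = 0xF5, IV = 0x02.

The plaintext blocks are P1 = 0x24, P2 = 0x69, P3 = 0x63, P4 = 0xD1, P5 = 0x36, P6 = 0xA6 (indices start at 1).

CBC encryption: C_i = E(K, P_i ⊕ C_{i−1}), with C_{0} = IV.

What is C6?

C1: P1 ⊕ 0x02 = 0x26; E(K, 0x26) = 0xD3.
C2: P2 ⊕ 0xD3 = 0xBA; E(K, 0xBA) = 0x4F.
C3: P3 ⊕ 0x4F = 0x2C; E(K, 0x2C) = 0xD9.
C4: P4 ⊕ 0xD9 = 0x08; E(K, 0x08) = 0xFD.
C5: P5 ⊕ 0xFD = 0xCB; E(K, 0xCB) = 0x3E.
C6: P6 ⊕ 0x3E = 0x98; E(K, 0x98) = 0x6D.

C6 = 0x6D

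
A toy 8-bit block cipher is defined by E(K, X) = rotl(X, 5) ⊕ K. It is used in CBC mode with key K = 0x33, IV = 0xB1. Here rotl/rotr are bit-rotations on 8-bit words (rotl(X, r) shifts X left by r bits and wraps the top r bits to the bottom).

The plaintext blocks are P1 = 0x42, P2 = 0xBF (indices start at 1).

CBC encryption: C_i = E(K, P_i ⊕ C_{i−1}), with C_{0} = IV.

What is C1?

C1: P1 ⊕ 0xB1 = 0xF3; E(K, 0xF3) = 0x4D.

C1 = 0x4D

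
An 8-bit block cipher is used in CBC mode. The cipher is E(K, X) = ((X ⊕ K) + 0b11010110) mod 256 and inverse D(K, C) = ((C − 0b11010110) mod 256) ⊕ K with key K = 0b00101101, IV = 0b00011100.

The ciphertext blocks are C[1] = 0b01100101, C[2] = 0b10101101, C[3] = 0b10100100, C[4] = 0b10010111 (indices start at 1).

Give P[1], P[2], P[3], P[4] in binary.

P[1] = 0b10111110, P[2] = 0b10011111, P[3] = 0b01001110, P[4] = 0b01001000

CBC decryption: P_i = D(K, C_i) ⊕ C_{i−1}, with C_{0} = IV.
P[1]: D(K, 0b01100101) = 0b10100010; 0b10100010 ⊕ 0b00011100 = 0b10111110.
P[2]: D(K, 0b10101101) = 0b11111010; 0b11111010 ⊕ 0b01100101 = 0b10011111.
P[3]: D(K, 0b10100100) = 0b11100011; 0b11100011 ⊕ 0b10101101 = 0b01001110.
P[4]: D(K, 0b10010111) = 0b11101100; 0b11101100 ⊕ 0b10100100 = 0b01001000.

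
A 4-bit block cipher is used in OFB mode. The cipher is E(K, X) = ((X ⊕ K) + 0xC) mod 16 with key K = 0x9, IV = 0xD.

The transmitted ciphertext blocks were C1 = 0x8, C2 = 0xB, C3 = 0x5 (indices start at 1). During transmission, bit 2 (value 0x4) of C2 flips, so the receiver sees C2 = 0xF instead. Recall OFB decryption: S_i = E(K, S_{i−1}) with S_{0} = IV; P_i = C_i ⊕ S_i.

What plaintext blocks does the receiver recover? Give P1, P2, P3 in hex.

Only C2 changed, to 0xF. In OFB, a change in C_i flips the same bit in P_i only; the keystream is unaffected. Decrypting the received ciphertext:
P1: S = E(K, 0xD) = 0x0; 0x8 ⊕ 0x0 = 0x8.
P2: S = E(K, 0x0) = 0x5; 0xF ⊕ 0x5 = 0xA.
P3: S = E(K, 0x5) = 0x8; 0x5 ⊕ 0x8 = 0xD.
Blocks that differ from the original plaintext: P2.

P1 = 0x8, P2 = 0xA, P3 = 0xD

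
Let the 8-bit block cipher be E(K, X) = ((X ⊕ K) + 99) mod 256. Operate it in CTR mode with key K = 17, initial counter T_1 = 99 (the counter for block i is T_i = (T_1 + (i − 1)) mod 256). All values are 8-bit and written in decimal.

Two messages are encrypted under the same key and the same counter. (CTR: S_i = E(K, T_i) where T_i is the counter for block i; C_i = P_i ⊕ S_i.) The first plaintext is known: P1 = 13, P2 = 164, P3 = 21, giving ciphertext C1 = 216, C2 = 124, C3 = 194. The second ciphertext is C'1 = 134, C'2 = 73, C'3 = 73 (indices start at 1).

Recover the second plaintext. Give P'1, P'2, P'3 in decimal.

In CTR with a reused counter, both messages share the same keystream S_i, so C_i ⊕ C'_i = P_i ⊕ P'_i and thus P'_i = P_i ⊕ C_i ⊕ C'_i.
P'1: 13 ⊕ 216 ⊕ 134 = 83.
P'2: 164 ⊕ 124 ⊕ 73 = 145.
P'3: 21 ⊕ 194 ⊕ 73 = 158.

P'1 = 83, P'2 = 145, P'3 = 158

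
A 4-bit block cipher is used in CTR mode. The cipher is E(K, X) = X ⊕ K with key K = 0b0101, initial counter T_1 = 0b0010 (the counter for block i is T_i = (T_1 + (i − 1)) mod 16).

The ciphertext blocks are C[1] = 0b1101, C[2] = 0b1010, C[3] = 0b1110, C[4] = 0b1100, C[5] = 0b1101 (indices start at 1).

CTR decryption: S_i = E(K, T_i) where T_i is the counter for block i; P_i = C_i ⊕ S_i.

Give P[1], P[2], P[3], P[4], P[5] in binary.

P[1]: T = 0b0010, S = E(K, T) = 0b0111; 0b1101 ⊕ 0b0111 = 0b1010.
P[2]: T = 0b0011, S = E(K, T) = 0b0110; 0b1010 ⊕ 0b0110 = 0b1100.
P[3]: T = 0b0100, S = E(K, T) = 0b0001; 0b1110 ⊕ 0b0001 = 0b1111.
P[4]: T = 0b0101, S = E(K, T) = 0b0000; 0b1100 ⊕ 0b0000 = 0b1100.
P[5]: T = 0b0110, S = E(K, T) = 0b0011; 0b1101 ⊕ 0b0011 = 0b1110.

P[1] = 0b1010, P[2] = 0b1100, P[3] = 0b1111, P[4] = 0b1100, P[5] = 0b1110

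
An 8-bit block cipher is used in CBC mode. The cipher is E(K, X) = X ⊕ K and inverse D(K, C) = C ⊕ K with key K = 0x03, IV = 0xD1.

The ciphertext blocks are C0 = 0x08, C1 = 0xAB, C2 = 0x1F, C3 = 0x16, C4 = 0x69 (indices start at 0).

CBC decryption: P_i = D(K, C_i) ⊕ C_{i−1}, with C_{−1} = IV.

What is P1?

P1: D(K, 0xAB) = 0xA8; 0xA8 ⊕ 0x08 = 0xA0.

P1 = 0xA0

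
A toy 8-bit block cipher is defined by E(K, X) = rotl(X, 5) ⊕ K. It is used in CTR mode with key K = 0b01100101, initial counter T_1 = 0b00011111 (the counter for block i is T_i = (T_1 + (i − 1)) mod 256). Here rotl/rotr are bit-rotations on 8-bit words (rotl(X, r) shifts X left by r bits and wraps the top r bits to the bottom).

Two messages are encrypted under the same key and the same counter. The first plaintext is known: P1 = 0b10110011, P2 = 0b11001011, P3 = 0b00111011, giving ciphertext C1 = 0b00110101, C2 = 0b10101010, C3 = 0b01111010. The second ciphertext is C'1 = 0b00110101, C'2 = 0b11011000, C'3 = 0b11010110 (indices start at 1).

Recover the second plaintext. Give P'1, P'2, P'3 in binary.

In CTR with a reused counter, both messages share the same keystream S_i, so C_i ⊕ C'_i = P_i ⊕ P'_i and thus P'_i = P_i ⊕ C_i ⊕ C'_i.
P'1: 0b10110011 ⊕ 0b00110101 ⊕ 0b00110101 = 0b10110011.
P'2: 0b11001011 ⊕ 0b10101010 ⊕ 0b11011000 = 0b10111001.
P'3: 0b00111011 ⊕ 0b01111010 ⊕ 0b11010110 = 0b10010111.

P'1 = 0b10110011, P'2 = 0b10111001, P'3 = 0b10010111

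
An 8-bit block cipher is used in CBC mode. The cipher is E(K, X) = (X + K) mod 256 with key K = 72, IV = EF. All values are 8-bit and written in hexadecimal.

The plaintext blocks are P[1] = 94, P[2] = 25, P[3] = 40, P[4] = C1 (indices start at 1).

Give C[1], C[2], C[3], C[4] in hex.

C[1] = ED, C[2] = 3A, C[3] = EC, C[4] = 9F

CBC encryption: C_i = E(K, P_i ⊕ C_{i−1}), with C_{0} = IV.
C[1]: P[1] ⊕ EF = 7B; E(K, 7B) = ED.
C[2]: P[2] ⊕ ED = C8; E(K, C8) = 3A.
C[3]: P[3] ⊕ 3A = 7A; E(K, 7A) = EC.
C[4]: P[4] ⊕ EC = 2D; E(K, 2D) = 9F.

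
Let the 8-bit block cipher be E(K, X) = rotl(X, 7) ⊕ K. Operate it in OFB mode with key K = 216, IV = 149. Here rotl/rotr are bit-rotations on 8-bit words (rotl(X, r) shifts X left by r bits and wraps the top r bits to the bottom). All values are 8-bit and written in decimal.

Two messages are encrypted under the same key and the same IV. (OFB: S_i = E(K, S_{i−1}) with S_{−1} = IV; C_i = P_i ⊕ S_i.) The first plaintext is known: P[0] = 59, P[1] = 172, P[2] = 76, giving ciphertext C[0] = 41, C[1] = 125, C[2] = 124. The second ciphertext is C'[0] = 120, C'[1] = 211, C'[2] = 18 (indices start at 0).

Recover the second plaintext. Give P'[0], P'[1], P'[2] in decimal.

In OFB with a reused IV, both messages share the same keystream S_i, so C_i ⊕ C'_i = P_i ⊕ P'_i and thus P'_i = P_i ⊕ C_i ⊕ C'_i.
P'[0]: 59 ⊕ 41 ⊕ 120 = 106.
P'[1]: 172 ⊕ 125 ⊕ 211 = 2.
P'[2]: 76 ⊕ 124 ⊕ 18 = 34.

P'[0] = 106, P'[1] = 2, P'[2] = 34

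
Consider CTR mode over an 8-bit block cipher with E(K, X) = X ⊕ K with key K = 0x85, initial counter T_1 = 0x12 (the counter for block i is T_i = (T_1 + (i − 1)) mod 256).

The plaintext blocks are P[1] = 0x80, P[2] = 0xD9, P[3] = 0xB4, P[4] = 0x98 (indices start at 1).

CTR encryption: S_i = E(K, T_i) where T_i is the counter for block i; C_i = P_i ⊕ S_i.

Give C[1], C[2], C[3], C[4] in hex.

C[1]: T = 0x12, S = E(K, T) = 0x97; 0x80 ⊕ 0x97 = 0x17.
C[2]: T = 0x13, S = E(K, T) = 0x96; 0xD9 ⊕ 0x96 = 0x4F.
C[3]: T = 0x14, S = E(K, T) = 0x91; 0xB4 ⊕ 0x91 = 0x25.
C[4]: T = 0x15, S = E(K, T) = 0x90; 0x98 ⊕ 0x90 = 0x08.

C[1] = 0x17, C[2] = 0x4F, C[3] = 0x25, C[4] = 0x08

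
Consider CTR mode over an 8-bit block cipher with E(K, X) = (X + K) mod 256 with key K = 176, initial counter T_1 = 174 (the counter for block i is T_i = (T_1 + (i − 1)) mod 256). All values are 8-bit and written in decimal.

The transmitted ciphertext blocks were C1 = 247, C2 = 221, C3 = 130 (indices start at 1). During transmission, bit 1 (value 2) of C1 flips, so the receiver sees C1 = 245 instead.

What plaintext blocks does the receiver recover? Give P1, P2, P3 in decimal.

P1 = 171, P2 = 130, P3 = 226

CTR decryption: S_i = E(K, T_i) where T_i is the counter for block i; P_i = C_i ⊕ S_i.
Only C1 changed, to 245. In CTR, a change in C_i flips the same bit in P_i only; the keystream is unaffected. Decrypting the received ciphertext:
P1: T = 174, S = E(K, T) = 94; 245 ⊕ 94 = 171.
P2: T = 175, S = E(K, T) = 95; 221 ⊕ 95 = 130.
P3: T = 176, S = E(K, T) = 96; 130 ⊕ 96 = 226.
Blocks that differ from the original plaintext: P1.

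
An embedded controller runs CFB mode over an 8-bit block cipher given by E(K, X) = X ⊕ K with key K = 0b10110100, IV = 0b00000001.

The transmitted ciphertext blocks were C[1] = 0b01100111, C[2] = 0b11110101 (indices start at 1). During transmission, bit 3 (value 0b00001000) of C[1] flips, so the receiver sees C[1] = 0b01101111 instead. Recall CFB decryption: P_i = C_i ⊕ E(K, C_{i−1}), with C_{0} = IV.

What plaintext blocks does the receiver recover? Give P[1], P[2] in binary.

Only C[1] changed, to 0b01101111. In CFB, a change in C_i flips the same bit in P_i and garbles P_{i+1}. Decrypting the received ciphertext:
P[1]: E(K, 0b00000001) = 0b10110101; 0b01101111 ⊕ 0b10110101 = 0b11011010.
P[2]: E(K, 0b01101111) = 0b11011011; 0b11110101 ⊕ 0b11011011 = 0b00101110.
Blocks that differ from the original plaintext: P[1], P[2].

P[1] = 0b11011010, P[2] = 0b00101110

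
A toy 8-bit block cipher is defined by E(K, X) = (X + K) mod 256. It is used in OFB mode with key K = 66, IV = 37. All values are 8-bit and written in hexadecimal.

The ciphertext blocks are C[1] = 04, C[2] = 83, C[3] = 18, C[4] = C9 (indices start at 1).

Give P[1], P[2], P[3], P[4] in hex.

P[1] = 99, P[2] = 80, P[3] = 71, P[4] = 06

OFB decryption: S_i = E(K, S_{i−1}) with S_{0} = IV; P_i = C_i ⊕ S_i.
P[1]: S = E(K, 37) = 9D; 04 ⊕ 9D = 99.
P[2]: S = E(K, 9D) = 03; 83 ⊕ 03 = 80.
P[3]: S = E(K, 03) = 69; 18 ⊕ 69 = 71.
P[4]: S = E(K, 69) = CF; C9 ⊕ CF = 06.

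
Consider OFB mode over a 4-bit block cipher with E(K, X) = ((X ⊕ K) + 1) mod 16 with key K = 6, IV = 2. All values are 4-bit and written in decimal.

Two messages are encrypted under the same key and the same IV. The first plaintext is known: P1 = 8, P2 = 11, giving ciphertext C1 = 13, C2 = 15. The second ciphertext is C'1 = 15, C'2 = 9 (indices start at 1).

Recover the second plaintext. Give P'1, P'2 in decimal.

In OFB with a reused IV, both messages share the same keystream S_i, so C_i ⊕ C'_i = P_i ⊕ P'_i and thus P'_i = P_i ⊕ C_i ⊕ C'_i.
P'1: 8 ⊕ 13 ⊕ 15 = 10.
P'2: 11 ⊕ 15 ⊕ 9 = 13.

P'1 = 10, P'2 = 13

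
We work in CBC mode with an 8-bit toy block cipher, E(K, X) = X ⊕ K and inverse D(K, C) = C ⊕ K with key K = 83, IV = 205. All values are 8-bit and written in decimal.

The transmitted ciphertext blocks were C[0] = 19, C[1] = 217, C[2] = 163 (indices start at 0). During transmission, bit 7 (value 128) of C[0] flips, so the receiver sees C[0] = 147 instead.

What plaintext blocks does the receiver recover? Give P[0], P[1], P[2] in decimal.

CBC decryption: P_i = D(K, C_i) ⊕ C_{i−1}, with C_{−1} = IV.
Only C[0] changed, to 147. In CBC, a change in C_i garbles P_i and flips the same bit in P_{i+1}. Decrypting the received ciphertext:
P[0]: D(K, 147) = 192; 192 ⊕ 205 = 13.
P[1]: D(K, 217) = 138; 138 ⊕ 147 = 25.
P[2]: D(K, 163) = 240; 240 ⊕ 217 = 41.
Blocks that differ from the original plaintext: P[0], P[1].

P[0] = 13, P[1] = 25, P[2] = 41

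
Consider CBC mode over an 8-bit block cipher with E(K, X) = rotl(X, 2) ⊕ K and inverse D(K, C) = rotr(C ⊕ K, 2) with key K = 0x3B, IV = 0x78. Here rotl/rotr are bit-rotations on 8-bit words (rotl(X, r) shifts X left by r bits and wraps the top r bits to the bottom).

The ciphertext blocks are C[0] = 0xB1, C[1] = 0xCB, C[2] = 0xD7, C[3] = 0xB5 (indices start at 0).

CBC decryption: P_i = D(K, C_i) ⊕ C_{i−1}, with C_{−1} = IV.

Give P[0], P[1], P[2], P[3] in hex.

P[0]: D(K, 0xB1) = 0xA2; 0xA2 ⊕ 0x78 = 0xDA.
P[1]: D(K, 0xCB) = 0x3C; 0x3C ⊕ 0xB1 = 0x8D.
P[2]: D(K, 0xD7) = 0x3B; 0x3B ⊕ 0xCB = 0xF0.
P[3]: D(K, 0xB5) = 0xA3; 0xA3 ⊕ 0xD7 = 0x74.

P[0] = 0xDA, P[1] = 0x8D, P[2] = 0xF0, P[3] = 0x74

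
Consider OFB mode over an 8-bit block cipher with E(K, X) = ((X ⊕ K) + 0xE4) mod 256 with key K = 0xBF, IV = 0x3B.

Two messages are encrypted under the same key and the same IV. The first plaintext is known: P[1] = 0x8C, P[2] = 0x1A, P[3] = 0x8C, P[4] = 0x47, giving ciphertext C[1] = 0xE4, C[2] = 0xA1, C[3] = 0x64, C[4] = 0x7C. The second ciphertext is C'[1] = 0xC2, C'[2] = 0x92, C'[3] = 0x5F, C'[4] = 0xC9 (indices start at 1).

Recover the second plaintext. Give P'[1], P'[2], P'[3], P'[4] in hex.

P'[1] = 0xAA, P'[2] = 0x29, P'[3] = 0xB7, P'[4] = 0xF2

In OFB with a reused IV, both messages share the same keystream S_i, so C_i ⊕ C'_i = P_i ⊕ P'_i and thus P'_i = P_i ⊕ C_i ⊕ C'_i.
P'[1]: 0x8C ⊕ 0xE4 ⊕ 0xC2 = 0xAA.
P'[2]: 0x1A ⊕ 0xA1 ⊕ 0x92 = 0x29.
P'[3]: 0x8C ⊕ 0x64 ⊕ 0x5F = 0xB7.
P'[4]: 0x47 ⊕ 0x7C ⊕ 0xC9 = 0xF2.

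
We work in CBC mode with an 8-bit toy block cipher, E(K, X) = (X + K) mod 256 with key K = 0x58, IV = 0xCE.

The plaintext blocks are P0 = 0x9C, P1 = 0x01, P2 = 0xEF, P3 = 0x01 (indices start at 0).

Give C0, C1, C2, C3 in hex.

CBC encryption: C_i = E(K, P_i ⊕ C_{i−1}), with C_{−1} = IV.
C0: P0 ⊕ 0xCE = 0x52; E(K, 0x52) = 0xAA.
C1: P1 ⊕ 0xAA = 0xAB; E(K, 0xAB) = 0x03.
C2: P2 ⊕ 0x03 = 0xEC; E(K, 0xEC) = 0x44.
C3: P3 ⊕ 0x44 = 0x45; E(K, 0x45) = 0x9D.

C0 = 0xAA, C1 = 0x03, C2 = 0x44, C3 = 0x9D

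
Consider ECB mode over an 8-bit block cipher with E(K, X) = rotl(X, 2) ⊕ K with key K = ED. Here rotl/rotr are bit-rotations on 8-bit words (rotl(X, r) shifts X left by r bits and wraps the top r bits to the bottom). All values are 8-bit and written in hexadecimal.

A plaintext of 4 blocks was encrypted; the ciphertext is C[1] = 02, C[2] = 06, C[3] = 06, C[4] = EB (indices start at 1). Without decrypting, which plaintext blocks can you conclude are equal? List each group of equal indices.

P[2] = P[3]

ECB encrypts each block independently with the same key, so equal ciphertext blocks imply equal plaintext blocks.
C[2] = C[3] = 06, so P[2] = P[3].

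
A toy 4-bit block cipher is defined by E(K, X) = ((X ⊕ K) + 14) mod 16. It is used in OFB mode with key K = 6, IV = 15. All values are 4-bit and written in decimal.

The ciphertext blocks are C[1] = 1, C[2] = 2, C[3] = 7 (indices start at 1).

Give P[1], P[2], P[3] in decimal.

P[1] = 6, P[2] = 13, P[3] = 0

OFB decryption: S_i = E(K, S_{i−1}) with S_{0} = IV; P_i = C_i ⊕ S_i.
P[1]: S = E(K, 15) = 7; 1 ⊕ 7 = 6.
P[2]: S = E(K, 7) = 15; 2 ⊕ 15 = 13.
P[3]: S = E(K, 15) = 7; 7 ⊕ 7 = 0.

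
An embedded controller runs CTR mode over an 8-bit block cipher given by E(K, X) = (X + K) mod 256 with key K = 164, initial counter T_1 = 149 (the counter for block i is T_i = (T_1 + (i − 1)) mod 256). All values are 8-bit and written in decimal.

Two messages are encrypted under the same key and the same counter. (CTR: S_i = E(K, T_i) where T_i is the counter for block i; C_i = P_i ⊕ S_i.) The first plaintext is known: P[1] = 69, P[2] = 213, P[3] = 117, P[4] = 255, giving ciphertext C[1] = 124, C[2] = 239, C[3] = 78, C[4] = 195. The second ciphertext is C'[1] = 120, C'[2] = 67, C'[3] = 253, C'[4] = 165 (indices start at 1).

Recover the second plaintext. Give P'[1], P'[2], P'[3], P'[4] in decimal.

P'[1] = 65, P'[2] = 121, P'[3] = 198, P'[4] = 153

In CTR with a reused counter, both messages share the same keystream S_i, so C_i ⊕ C'_i = P_i ⊕ P'_i and thus P'_i = P_i ⊕ C_i ⊕ C'_i.
P'[1]: 69 ⊕ 124 ⊕ 120 = 65.
P'[2]: 213 ⊕ 239 ⊕ 67 = 121.
P'[3]: 117 ⊕ 78 ⊕ 253 = 198.
P'[4]: 255 ⊕ 195 ⊕ 165 = 153.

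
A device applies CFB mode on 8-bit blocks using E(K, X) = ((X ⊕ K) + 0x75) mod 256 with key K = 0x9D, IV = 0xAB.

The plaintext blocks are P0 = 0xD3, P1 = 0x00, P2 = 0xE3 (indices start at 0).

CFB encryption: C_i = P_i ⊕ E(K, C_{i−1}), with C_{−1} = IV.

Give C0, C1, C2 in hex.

C0 = 0x78, C1 = 0x5A, C2 = 0xDF

C0: E(K, 0xAB) = 0xAB; 0xD3 ⊕ 0xAB = 0x78.
C1: E(K, 0x78) = 0x5A; 0x00 ⊕ 0x5A = 0x5A.
C2: E(K, 0x5A) = 0x3C; 0xE3 ⊕ 0x3C = 0xDF.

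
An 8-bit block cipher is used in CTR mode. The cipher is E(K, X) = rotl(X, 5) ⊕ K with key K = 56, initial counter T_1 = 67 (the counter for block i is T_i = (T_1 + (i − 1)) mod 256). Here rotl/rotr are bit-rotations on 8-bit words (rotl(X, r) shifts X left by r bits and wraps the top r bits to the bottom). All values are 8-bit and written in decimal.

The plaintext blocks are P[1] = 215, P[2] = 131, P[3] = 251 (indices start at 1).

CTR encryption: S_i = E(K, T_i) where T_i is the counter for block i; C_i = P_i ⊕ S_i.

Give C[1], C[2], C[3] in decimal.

C[1]: T = 67, S = E(K, T) = 80; 215 ⊕ 80 = 135.
C[2]: T = 68, S = E(K, T) = 176; 131 ⊕ 176 = 51.
C[3]: T = 69, S = E(K, T) = 144; 251 ⊕ 144 = 107.

C[1] = 135, C[2] = 51, C[3] = 107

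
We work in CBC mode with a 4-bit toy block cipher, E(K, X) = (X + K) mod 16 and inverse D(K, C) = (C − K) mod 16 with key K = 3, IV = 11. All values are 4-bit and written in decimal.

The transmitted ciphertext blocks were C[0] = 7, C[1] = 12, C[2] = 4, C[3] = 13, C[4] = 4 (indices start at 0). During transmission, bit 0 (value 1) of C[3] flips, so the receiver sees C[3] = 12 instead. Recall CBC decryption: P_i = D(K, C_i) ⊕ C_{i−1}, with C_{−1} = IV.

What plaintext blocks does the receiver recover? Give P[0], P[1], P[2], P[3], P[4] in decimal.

P[0] = 15, P[1] = 14, P[2] = 13, P[3] = 13, P[4] = 13

Only C[3] changed, to 12. In CBC, a change in C_i garbles P_i and flips the same bit in P_{i+1}. Decrypting the received ciphertext:
P[0]: D(K, 7) = 4; 4 ⊕ 11 = 15.
P[1]: D(K, 12) = 9; 9 ⊕ 7 = 14.
P[2]: D(K, 4) = 1; 1 ⊕ 12 = 13.
P[3]: D(K, 12) = 9; 9 ⊕ 4 = 13.
P[4]: D(K, 4) = 1; 1 ⊕ 12 = 13.
Blocks that differ from the original plaintext: P[3], P[4].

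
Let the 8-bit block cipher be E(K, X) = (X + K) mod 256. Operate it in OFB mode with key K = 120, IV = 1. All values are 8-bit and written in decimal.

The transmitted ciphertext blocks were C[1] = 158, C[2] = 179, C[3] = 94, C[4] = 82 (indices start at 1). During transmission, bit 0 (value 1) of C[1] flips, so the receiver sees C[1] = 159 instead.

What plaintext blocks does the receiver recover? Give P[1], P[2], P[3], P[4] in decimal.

OFB decryption: S_i = E(K, S_{i−1}) with S_{0} = IV; P_i = C_i ⊕ S_i.
Only C[1] changed, to 159. In OFB, a change in C_i flips the same bit in P_i only; the keystream is unaffected. Decrypting the received ciphertext:
P[1]: S = E(K, 1) = 121; 159 ⊕ 121 = 230.
P[2]: S = E(K, 121) = 241; 179 ⊕ 241 = 66.
P[3]: S = E(K, 241) = 105; 94 ⊕ 105 = 55.
P[4]: S = E(K, 105) = 225; 82 ⊕ 225 = 179.
Blocks that differ from the original plaintext: P[1].

P[1] = 230, P[2] = 66, P[3] = 55, P[4] = 179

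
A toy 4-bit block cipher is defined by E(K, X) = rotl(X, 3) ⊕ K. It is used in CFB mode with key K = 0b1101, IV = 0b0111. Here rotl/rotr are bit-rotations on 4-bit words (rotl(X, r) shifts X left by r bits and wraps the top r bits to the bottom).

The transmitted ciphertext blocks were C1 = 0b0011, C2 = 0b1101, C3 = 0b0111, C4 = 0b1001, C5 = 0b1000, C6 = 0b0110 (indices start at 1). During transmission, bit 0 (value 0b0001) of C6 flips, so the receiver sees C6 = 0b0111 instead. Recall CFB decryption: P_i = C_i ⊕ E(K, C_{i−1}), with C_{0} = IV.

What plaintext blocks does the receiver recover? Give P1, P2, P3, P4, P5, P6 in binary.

Only C6 changed, to 0b0111. In CFB, a change in C_i flips the same bit in P_i and garbles P_{i+1}. Decrypting the received ciphertext:
P1: E(K, 0b0111) = 0b0110; 0b0011 ⊕ 0b0110 = 0b0101.
P2: E(K, 0b0011) = 0b0100; 0b1101 ⊕ 0b0100 = 0b1001.
P3: E(K, 0b1101) = 0b0011; 0b0111 ⊕ 0b0011 = 0b0100.
P4: E(K, 0b0111) = 0b0110; 0b1001 ⊕ 0b0110 = 0b1111.
P5: E(K, 0b1001) = 0b0001; 0b1000 ⊕ 0b0001 = 0b1001.
P6: E(K, 0b1000) = 0b1001; 0b0111 ⊕ 0b1001 = 0b1110.
Blocks that differ from the original plaintext: P6.

P1 = 0b0101, P2 = 0b1001, P3 = 0b0100, P4 = 0b1111, P5 = 0b1001, P6 = 0b1110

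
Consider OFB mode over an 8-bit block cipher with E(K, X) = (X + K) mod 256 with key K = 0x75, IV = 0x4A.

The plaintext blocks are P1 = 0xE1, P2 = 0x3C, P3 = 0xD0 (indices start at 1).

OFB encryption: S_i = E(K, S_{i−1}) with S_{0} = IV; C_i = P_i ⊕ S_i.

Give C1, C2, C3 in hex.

C1 = 0x5E, C2 = 0x08, C3 = 0x79

C1: S = E(K, 0x4A) = 0xBF; 0xE1 ⊕ 0xBF = 0x5E.
C2: S = E(K, 0xBF) = 0x34; 0x3C ⊕ 0x34 = 0x08.
C3: S = E(K, 0x34) = 0xA9; 0xD0 ⊕ 0xA9 = 0x79.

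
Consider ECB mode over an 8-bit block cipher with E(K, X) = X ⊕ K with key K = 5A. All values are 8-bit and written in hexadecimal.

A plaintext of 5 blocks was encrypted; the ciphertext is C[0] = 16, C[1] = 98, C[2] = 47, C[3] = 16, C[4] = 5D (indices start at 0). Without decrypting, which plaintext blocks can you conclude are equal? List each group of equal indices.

P[0] = P[3]

ECB encrypts each block independently with the same key, so equal ciphertext blocks imply equal plaintext blocks.
C[0] = C[3] = 16, so P[0] = P[3].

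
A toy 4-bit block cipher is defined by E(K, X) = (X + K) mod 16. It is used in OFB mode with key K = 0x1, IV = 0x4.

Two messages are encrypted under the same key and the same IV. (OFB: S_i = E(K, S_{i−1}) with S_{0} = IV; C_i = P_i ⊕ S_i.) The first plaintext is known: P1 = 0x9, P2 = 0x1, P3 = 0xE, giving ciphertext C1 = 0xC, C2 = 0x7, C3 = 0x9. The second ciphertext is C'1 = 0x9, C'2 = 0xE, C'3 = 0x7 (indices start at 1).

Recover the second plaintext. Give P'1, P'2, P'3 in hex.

In OFB with a reused IV, both messages share the same keystream S_i, so C_i ⊕ C'_i = P_i ⊕ P'_i and thus P'_i = P_i ⊕ C_i ⊕ C'_i.
P'1: 0x9 ⊕ 0xC ⊕ 0x9 = 0xC.
P'2: 0x1 ⊕ 0x7 ⊕ 0xE = 0x8.
P'3: 0xE ⊕ 0x9 ⊕ 0x7 = 0x0.

P'1 = 0xC, P'2 = 0x8, P'3 = 0x0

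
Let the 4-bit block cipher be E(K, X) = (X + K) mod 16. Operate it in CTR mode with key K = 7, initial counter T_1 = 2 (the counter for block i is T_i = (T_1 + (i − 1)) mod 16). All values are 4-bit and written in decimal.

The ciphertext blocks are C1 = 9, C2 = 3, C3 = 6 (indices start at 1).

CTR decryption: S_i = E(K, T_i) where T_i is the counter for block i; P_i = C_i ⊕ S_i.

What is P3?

P3 = 13

P3: T = 4, S = E(K, T) = 11; 6 ⊕ 11 = 13.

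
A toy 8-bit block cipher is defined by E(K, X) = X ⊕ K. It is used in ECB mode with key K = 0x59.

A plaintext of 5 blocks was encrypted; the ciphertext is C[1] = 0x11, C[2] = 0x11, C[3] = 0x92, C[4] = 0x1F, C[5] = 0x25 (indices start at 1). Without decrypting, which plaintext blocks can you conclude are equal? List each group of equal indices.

P[1] = P[2]

ECB encrypts each block independently with the same key, so equal ciphertext blocks imply equal plaintext blocks.
C[1] = C[2] = 0x11, so P[1] = P[2].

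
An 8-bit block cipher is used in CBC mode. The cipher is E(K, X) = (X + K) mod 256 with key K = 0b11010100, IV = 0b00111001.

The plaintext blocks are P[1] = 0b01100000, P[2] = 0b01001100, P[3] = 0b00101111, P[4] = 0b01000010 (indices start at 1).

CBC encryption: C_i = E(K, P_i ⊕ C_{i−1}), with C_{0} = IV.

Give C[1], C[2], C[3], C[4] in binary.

C[1]: P[1] ⊕ 0b00111001 = 0b01011001; E(K, 0b01011001) = 0b00101101.
C[2]: P[2] ⊕ 0b00101101 = 0b01100001; E(K, 0b01100001) = 0b00110101.
C[3]: P[3] ⊕ 0b00110101 = 0b00011010; E(K, 0b00011010) = 0b11101110.
C[4]: P[4] ⊕ 0b11101110 = 0b10101100; E(K, 0b10101100) = 0b10000000.

C[1] = 0b00101101, C[2] = 0b00110101, C[3] = 0b11101110, C[4] = 0b10000000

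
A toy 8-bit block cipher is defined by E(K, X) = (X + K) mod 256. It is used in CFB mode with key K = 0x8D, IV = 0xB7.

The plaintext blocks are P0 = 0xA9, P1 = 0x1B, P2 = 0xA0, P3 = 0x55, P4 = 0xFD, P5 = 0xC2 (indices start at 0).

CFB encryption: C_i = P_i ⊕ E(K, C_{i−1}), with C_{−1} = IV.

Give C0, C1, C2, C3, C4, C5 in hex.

C0 = 0xED, C1 = 0x61, C2 = 0x4E, C3 = 0x8E, C4 = 0xE6, C5 = 0xB1

C0: E(K, 0xB7) = 0x44; 0xA9 ⊕ 0x44 = 0xED.
C1: E(K, 0xED) = 0x7A; 0x1B ⊕ 0x7A = 0x61.
C2: E(K, 0x61) = 0xEE; 0xA0 ⊕ 0xEE = 0x4E.
C3: E(K, 0x4E) = 0xDB; 0x55 ⊕ 0xDB = 0x8E.
C4: E(K, 0x8E) = 0x1B; 0xFD ⊕ 0x1B = 0xE6.
C5: E(K, 0xE6) = 0x73; 0xC2 ⊕ 0x73 = 0xB1.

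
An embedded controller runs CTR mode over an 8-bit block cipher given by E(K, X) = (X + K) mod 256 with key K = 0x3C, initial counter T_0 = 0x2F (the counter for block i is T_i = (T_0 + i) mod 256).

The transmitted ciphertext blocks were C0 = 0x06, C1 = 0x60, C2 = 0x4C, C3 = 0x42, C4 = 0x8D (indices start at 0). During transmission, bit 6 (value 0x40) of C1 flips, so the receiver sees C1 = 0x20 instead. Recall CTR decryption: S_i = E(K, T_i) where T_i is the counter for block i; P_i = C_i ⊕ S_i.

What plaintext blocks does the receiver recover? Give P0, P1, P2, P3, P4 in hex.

Only C1 changed, to 0x20. In CTR, a change in C_i flips the same bit in P_i only; the keystream is unaffected. Decrypting the received ciphertext:
P0: T = 0x2F, S = E(K, T) = 0x6B; 0x06 ⊕ 0x6B = 0x6D.
P1: T = 0x30, S = E(K, T) = 0x6C; 0x20 ⊕ 0x6C = 0x4C.
P2: T = 0x31, S = E(K, T) = 0x6D; 0x4C ⊕ 0x6D = 0x21.
P3: T = 0x32, S = E(K, T) = 0x6E; 0x42 ⊕ 0x6E = 0x2C.
P4: T = 0x33, S = E(K, T) = 0x6F; 0x8D ⊕ 0x6F = 0xE2.
Blocks that differ from the original plaintext: P1.

P0 = 0x6D, P1 = 0x4C, P2 = 0x21, P3 = 0x2C, P4 = 0xE2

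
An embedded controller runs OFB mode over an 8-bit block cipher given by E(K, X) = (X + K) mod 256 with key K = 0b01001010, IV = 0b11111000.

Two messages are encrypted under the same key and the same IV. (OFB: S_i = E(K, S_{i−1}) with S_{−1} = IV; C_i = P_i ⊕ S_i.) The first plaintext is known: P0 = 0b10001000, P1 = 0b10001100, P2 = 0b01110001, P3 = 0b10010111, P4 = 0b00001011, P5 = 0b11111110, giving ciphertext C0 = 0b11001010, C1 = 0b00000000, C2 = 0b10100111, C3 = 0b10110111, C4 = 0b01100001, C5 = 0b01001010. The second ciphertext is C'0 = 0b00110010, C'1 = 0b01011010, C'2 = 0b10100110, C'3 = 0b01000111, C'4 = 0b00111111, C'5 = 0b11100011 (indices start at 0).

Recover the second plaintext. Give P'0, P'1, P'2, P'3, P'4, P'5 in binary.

P'0 = 0b01110000, P'1 = 0b11010110, P'2 = 0b01110000, P'3 = 0b01100111, P'4 = 0b01010101, P'5 = 0b01010111

In OFB with a reused IV, both messages share the same keystream S_i, so C_i ⊕ C'_i = P_i ⊕ P'_i and thus P'_i = P_i ⊕ C_i ⊕ C'_i.
P'0: 0b10001000 ⊕ 0b11001010 ⊕ 0b00110010 = 0b01110000.
P'1: 0b10001100 ⊕ 0b00000000 ⊕ 0b01011010 = 0b11010110.
P'2: 0b01110001 ⊕ 0b10100111 ⊕ 0b10100110 = 0b01110000.
P'3: 0b10010111 ⊕ 0b10110111 ⊕ 0b01000111 = 0b01100111.
P'4: 0b00001011 ⊕ 0b01100001 ⊕ 0b00111111 = 0b01010101.
P'5: 0b11111110 ⊕ 0b01001010 ⊕ 0b11100011 = 0b01010111.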